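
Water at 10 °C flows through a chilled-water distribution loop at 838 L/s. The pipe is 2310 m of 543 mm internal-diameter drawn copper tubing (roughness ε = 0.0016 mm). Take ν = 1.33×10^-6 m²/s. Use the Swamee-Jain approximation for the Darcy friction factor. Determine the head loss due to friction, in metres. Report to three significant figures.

h_f ≈ 31.2 m

V = 4Q/(πD²) = 4·0.838/(π·0.543²) = 3.619 m/s
Re = VD/ν = 3.619·0.543/1.33×10^-6 = 1.48×10^6 → turbulent
ε/D = 0.0016/543 = 2.95×10^-6
Swamee-Jain: f = 0.01098
h_f = f(L/D)V²/(2g) = 0.01098·(2310/0.543)·3.619²/(2·9.81) = 31.16 m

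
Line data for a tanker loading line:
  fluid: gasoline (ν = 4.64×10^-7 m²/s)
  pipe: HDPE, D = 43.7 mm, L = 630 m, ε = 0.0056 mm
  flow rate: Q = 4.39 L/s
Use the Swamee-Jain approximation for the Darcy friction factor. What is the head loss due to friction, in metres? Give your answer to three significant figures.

V = 4Q/(πD²) = 4·0.00439/(π·0.0437²) = 2.927 m/s
Re = VD/ν = 2.927·0.0437/4.64×10^-7 = 2.76×10^5 → turbulent
ε/D = 0.0056/43.7 = 1.28×10^-4
Swamee-Jain: f = 0.01587
h_f = f(L/D)V²/(2g) = 0.01587·(630/0.0437)·2.927²/(2·9.81) = 99.92 m

h_f ≈ 99.9 m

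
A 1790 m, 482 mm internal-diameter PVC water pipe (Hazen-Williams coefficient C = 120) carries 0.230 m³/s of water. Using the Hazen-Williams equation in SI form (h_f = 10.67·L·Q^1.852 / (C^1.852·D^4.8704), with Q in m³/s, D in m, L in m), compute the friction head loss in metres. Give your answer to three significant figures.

h_f = 10.67·1790·0.230^1.852 / (120^1.852·0.482^4.8704) = 6.194 m

h_f ≈ 6.19 m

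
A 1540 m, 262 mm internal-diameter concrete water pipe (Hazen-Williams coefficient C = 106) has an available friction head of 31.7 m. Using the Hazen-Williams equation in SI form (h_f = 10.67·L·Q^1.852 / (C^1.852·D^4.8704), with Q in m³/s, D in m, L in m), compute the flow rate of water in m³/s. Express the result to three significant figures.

Q ≈ 0.107 m³/s

Rearranging: Q = [h_f·C^1.852·D^4.8704 / (10.67·L)]^(1/1.852)
Q = [31.7·106^1.852·0.262^4.8704 / (10.67·1540)]^0.540 = 0.1071 m³/s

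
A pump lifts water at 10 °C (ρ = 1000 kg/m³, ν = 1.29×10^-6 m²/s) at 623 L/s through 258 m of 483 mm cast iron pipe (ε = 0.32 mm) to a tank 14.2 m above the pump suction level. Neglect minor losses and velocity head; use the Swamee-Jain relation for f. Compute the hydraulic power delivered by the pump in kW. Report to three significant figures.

V = 4Q/(πD²) = 3.400 m/s; Re = 1.27×10^6; ε/D = 6.63×10^-4; f = 0.01822
h_f = f(L/D)V²/2g = 5.734 m
Total head H = z + h_f = 14.2 + 5.734 = 19.93 m
P_hyd = ρgQH = 1000·9.81·0.623·19.93 = 121.8 kW

P_hyd ≈ 122 kW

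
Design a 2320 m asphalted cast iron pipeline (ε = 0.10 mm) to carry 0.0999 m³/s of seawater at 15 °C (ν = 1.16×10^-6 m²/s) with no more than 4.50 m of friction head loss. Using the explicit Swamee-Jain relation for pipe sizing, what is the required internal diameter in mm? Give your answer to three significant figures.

D ≈ 378 mm

Swamee-Jain (Type III): D = 0.66·[ε^1.25·(LQ²/(gh_f))^4.75 + ν·Q^9.4·(L/(gh_f))^5.2]^0.04
LQ²/(gh_f) = 0.5245; L/(gh_f) = 52.55
Term 1 = ε^1.25·(…)^4.75 = 4.66×10^-7; Term 2 = ν·Q^9.4·(…)^5.2 = 4.05×10^-7
D = 0.66·(4.66×10^-7 + 4.05×10^-7)^0.04 = 0.3777 m = 378 mm
Check: V = 0.892 m/s, Re = 2.90×10^5, f = 0.01686, h_f = 4.20 m ≈ 4.50 m ✓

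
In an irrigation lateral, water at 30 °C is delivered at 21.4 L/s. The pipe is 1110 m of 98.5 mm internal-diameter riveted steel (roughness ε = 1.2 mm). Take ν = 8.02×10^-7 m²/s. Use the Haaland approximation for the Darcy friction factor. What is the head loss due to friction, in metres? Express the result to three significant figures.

V = 4Q/(πD²) = 4·0.0214/(π·0.0985²) = 2.808 m/s
Re = VD/ν = 2.808·0.0985/8.02×10^-7 = 3.45×10^5 → turbulent
ε/D = 1.2/98.5 = 0.0122
Haaland: f = 0.04079
h_f = f(L/D)V²/(2g) = 0.04079·(1110/0.0985)·2.808²/(2·9.81) = 184.8 m

h_f ≈ 185 m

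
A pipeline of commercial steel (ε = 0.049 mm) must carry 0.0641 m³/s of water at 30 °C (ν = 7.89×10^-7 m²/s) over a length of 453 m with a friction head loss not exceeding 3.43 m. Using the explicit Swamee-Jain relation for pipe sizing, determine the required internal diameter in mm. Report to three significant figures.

D ≈ 237 mm

Swamee-Jain (Type III): D = 0.66·[ε^1.25·(LQ²/(gh_f))^4.75 + ν·Q^9.4·(L/(gh_f))^5.2]^0.04
LQ²/(gh_f) = 0.05532; L/(gh_f) = 13.46
Term 1 = ε^1.25·(…)^4.75 = 4.38×10^-12; Term 2 = ν·Q^9.4·(…)^5.2 = 3.57×10^-12
D = 0.66·(4.38×10^-12 + 3.57×10^-12)^0.04 = 0.2374 m = 237 mm
Check: V = 1.45 m/s, Re = 4.36×10^5, f = 0.01576, h_f = 3.21 m ≈ 3.43 m ✓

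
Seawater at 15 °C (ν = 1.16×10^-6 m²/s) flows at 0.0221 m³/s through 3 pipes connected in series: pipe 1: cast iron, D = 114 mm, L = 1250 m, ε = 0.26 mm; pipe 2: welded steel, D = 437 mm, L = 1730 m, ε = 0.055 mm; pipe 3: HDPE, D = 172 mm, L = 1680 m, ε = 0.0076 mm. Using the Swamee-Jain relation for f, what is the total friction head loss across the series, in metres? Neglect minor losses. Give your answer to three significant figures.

Pipe 1: V = 2.165 m/s, Re = 2.13×10^5, ε/D = 0.00228, f = 0.02520, h_1 = f(L/D)V²/2g = 66.02 m
Pipe 2: V = 0.1473 m/s, Re = 5.55×10^4, ε/D = 1.26×10^-4, f = 0.02082, h_2 = f(L/D)V²/2g = 0.09119 m
Pipe 3: V = 0.9511 m/s, Re = 1.41×10^5, ε/D = 4.42×10^-5, f = 0.01697, h_3 = f(L/D)V²/2g = 7.643 m
Series → Q common, losses add: H = Σh = 73.76 m

H ≈ 73.8 m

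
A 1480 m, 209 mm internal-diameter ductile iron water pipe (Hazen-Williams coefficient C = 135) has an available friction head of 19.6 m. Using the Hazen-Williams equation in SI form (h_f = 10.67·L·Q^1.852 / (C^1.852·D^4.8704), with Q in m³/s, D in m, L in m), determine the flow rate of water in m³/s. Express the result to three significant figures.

Q ≈ 0.0593 m³/s

Rearranging: Q = [h_f·C^1.852·D^4.8704 / (10.67·L)]^(1/1.852)
Q = [19.6·135^1.852·0.209^4.8704 / (10.67·1480)]^0.540 = 0.05933 m³/s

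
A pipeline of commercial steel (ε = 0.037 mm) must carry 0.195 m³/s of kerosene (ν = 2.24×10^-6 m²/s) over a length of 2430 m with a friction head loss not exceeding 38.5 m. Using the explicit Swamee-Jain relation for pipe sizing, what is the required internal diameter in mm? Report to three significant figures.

D ≈ 317 mm

Swamee-Jain (Type III): D = 0.66·[ε^1.25·(LQ²/(gh_f))^4.75 + ν·Q^9.4·(L/(gh_f))^5.2]^0.04
LQ²/(gh_f) = 0.2447; L/(gh_f) = 6.434
Term 1 = ε^1.25·(…)^4.75 = 3.60×10^-9; Term 2 = ν·Q^9.4·(…)^5.2 = 7.60×10^-9
D = 0.66·(3.60×10^-9 + 7.60×10^-9)^0.04 = 0.3173 m = 317 mm
Check: V = 2.47 m/s, Re = 3.49×10^5, f = 0.01529, h_f = 36.3 m ≈ 38.5 m ✓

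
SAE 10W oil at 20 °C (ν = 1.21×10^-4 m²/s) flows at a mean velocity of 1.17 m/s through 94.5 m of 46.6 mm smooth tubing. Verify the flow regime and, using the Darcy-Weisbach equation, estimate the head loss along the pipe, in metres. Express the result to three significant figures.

Re = VD/ν = 1.17·0.04660/1.21×10^-4 = 451 → laminar (Re < 2300)
f = 64/Re = 0.1420
h_f = f(L/D)V²/(2g) = 0.1420·(94.5/0.04660)·1.17²/(2·9.81) = 20.10 m

h_f ≈ 20.1 m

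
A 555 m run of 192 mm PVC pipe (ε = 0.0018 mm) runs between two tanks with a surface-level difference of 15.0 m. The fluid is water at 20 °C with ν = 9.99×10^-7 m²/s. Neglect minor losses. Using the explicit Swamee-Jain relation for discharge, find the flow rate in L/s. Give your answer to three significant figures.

Swamee-Jain (Type II): Q = -0.965·√(gD⁵h_f/L)·ln[ε/(3.7D) + √(3.17ν²L/(gD³h_f))]
√(gD⁵h_f/L) = √(9.81·0.192⁵·15.0/555) = 0.008317
ε/(3.7D) = 2.53×10^-6; √(3.17ν²L/(gD³h_f)) = 4.11×10^-5
Q = -0.965·0.008317·ln(4.359×10^-5) = 0.08059 m³/s
Check: V = 2.78 m/s, Re = 5.35×10^5, f = 0.01309, h_f = 14.9 m ≈ 15.0 m ✓

Q ≈ 80.6 L/s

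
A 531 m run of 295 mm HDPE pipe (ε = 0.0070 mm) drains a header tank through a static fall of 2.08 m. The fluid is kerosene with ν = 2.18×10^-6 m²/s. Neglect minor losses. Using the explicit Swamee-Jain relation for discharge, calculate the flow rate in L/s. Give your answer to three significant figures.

Swamee-Jain (Type II): Q = -0.965·√(gD⁵h_f/L)·ln[ε/(3.7D) + √(3.17ν²L/(gD³h_f))]
√(gD⁵h_f/L) = √(9.81·0.295⁵·2.08/531) = 0.009266
ε/(3.7D) = 6.41×10^-6; √(3.17ν²L/(gD³h_f)) = 1.24×10^-4
Q = -0.965·0.009266·ln(1.300×10^-4) = 0.08001 m³/s
Check: V = 1.17 m/s, Re = 1.58×10^5, f = 0.01645, h_f = 2.07 m ≈ 2.08 m ✓

Q ≈ 80.0 L/s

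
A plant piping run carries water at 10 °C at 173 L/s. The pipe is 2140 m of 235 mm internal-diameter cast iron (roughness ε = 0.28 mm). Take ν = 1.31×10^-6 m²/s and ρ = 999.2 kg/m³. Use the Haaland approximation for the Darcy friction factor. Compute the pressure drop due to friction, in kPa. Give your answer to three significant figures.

V = 4Q/(πD²) = 4·0.173/(π·0.235²) = 3.989 m/s
Re = VD/ν = 3.989·0.235/1.31×10^-6 = 7.16×10^5 → turbulent
ε/D = 0.28/235 = 0.00119
Haaland: f = 0.02087
h_f = f(L/D)V²/(2g) = 0.02087·(2140/0.235)·3.989²/(2·9.81) = 154.1 m
Δp = ρg·h_f = 999.2·9.81·154.1 = 1510 kPa

Δp ≈ 1510 kPa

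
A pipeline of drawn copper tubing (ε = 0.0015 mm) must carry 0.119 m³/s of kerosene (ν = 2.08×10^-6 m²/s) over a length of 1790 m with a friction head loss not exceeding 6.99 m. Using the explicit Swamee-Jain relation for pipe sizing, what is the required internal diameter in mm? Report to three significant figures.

Swamee-Jain (Type III): D = 0.66·[ε^1.25·(LQ²/(gh_f))^4.75 + ν·Q^9.4·(L/(gh_f))^5.2]^0.04
LQ²/(gh_f) = 0.3697; L/(gh_f) = 26.10
Term 1 = ε^1.25·(…)^4.75 = 4.65×10^-10; Term 2 = ν·Q^9.4·(…)^5.2 = 9.89×10^-8
D = 0.66·(4.65×10^-10 + 9.89×10^-8)^0.04 = 0.3463 m = 346 mm
Check: V = 1.26 m/s, Re = 2.10×10^5, f = 0.01542, h_f = 6.49 m ≈ 6.99 m ✓

D ≈ 346 mm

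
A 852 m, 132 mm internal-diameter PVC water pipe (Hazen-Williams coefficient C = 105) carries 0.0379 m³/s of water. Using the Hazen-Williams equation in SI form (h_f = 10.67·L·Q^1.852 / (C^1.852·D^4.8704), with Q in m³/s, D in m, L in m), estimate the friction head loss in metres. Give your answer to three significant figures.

h_f = 10.67·852·0.0379^1.852 / (105^1.852·0.132^4.8704) = 73.48 m

h_f ≈ 73.5 m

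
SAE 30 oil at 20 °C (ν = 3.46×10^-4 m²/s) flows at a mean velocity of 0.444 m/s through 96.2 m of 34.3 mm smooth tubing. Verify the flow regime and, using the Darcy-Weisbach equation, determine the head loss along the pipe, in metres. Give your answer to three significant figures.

Re = VD/ν = 0.444·0.03430/3.46×10^-4 = 44.0 → laminar (Re < 2300)
f = 64/Re = 1.454
h_f = f(L/D)V²/(2g) = 1.454·(96.2/0.03430)·0.444²/(2·9.81) = 40.98 m

h_f ≈ 41.0 m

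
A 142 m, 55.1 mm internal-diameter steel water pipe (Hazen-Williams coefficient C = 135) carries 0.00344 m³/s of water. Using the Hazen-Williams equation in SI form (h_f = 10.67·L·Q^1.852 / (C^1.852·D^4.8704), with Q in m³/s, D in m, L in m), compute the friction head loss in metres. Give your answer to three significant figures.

h_f ≈ 6.37 m

h_f = 10.67·142·0.00344^1.852 / (135^1.852·0.0551^4.8704) = 6.366 m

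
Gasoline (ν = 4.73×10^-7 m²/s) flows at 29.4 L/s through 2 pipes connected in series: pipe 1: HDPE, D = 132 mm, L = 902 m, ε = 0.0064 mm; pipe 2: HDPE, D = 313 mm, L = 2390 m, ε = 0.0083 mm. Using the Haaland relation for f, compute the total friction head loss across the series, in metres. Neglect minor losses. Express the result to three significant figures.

H ≈ 22.3 m

Pipe 1: V = 2.148 m/s, Re = 6.00×10^5, ε/D = 4.85×10^-5, f = 0.01331, h_1 = f(L/D)V²/2g = 21.40 m
Pipe 2: V = 0.3821 m/s, Re = 2.53×10^5, ε/D = 2.65×10^-5, f = 0.01501, h_2 = f(L/D)V²/2g = 0.8530 m
Series → Q common, losses add: H = Σh = 22.25 m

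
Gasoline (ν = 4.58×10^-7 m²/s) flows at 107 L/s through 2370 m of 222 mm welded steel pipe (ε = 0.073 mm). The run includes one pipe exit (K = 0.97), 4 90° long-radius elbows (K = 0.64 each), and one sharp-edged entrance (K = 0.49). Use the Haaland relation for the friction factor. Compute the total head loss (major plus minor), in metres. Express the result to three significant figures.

V = 4Q/(πD²) = 2.764 m/s; V²/2g = 0.3895 m
Re = 1.34×10^6, ε/D = 3.29×10^-4 → f = 0.01571 (Haaland)
Major: h_f = f(L/D)·V²/2g = 0.01571·10676·0.3895 = 65.34 m
Minor: ΣK = 4.02; h_m = ΣK·V²/2g = 1.566 m
Total H_L = 65.34 + 1.566 = 66.90 m

H_L ≈ 66.9 m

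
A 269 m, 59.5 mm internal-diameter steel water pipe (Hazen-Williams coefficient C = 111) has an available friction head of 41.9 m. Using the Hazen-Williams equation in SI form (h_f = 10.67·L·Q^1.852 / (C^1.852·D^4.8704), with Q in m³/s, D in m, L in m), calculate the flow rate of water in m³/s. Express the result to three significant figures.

Rearranging: Q = [h_f·C^1.852·D^4.8704 / (10.67·L)]^(1/1.852)
Q = [41.9·111^1.852·0.0595^4.8704 / (10.67·269)]^0.540 = 0.006782 m³/s

Q ≈ 0.00678 m³/s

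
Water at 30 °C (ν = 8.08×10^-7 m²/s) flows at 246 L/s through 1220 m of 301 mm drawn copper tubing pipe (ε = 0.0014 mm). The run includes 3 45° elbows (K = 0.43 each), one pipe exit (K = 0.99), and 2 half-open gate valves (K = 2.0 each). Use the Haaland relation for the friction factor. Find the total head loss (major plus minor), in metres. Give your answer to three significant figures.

H_L ≈ 31.5 m

V = 4Q/(πD²) = 3.457 m/s; V²/2g = 0.6092 m
Re = 1.29×10^6, ε/D = 4.65×10^-6 → f = 0.01120 (Haaland)
Major: h_f = f(L/D)·V²/2g = 0.01120·4053·0.6092 = 27.66 m
Minor: ΣK = 6.28; h_m = ΣK·V²/2g = 3.825 m
Total H_L = 27.66 + 3.825 = 31.49 m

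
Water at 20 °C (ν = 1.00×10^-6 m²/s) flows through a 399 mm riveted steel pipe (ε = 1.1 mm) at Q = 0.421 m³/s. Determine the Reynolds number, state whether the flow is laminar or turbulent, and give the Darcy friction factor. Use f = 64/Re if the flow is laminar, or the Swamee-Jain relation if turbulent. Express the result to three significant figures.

Re ≈ 1.34×10^6; turbulent; f ≈ 0.0257

V = 4Q/(πD²) = 3.367 m/s
Re = VD/ν = 3.367·0.399/1.00×10^-6 = 1.34×10^6
Re > 4000 → turbulent; ε/D = 0.00276
Swamee-Jain: f = 0.02572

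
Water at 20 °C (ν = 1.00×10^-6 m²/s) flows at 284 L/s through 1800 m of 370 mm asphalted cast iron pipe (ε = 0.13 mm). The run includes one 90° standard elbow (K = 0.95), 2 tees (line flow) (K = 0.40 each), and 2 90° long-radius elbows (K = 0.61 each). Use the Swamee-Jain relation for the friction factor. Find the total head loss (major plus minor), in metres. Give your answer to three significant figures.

V = 4Q/(πD²) = 2.641 m/s; V²/2g = 0.3556 m
Re = 9.77×10^5, ε/D = 3.51×10^-4 → f = 0.01621 (Swamee-Jain)
Major: h_f = f(L/D)·V²/2g = 0.01621·4865·0.3556 = 28.04 m
Minor: ΣK = 2.97; h_m = ΣK·V²/2g = 1.056 m
Total H_L = 28.04 + 1.056 = 29.10 m

H_L ≈ 29.1 m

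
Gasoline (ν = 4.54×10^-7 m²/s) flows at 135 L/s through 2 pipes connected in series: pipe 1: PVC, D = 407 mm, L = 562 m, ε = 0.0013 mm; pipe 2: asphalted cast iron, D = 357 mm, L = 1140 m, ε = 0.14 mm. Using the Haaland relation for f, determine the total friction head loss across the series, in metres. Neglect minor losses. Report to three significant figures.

Pipe 1: V = 1.038 m/s, Re = 9.30×10^5, ε/D = 3.19×10^-6, f = 0.01178, h_1 = f(L/D)V²/2g = 0.8926 m
Pipe 2: V = 1.349 m/s, Re = 1.06×10^6, ε/D = 3.92×10^-4, f = 0.01635, h_2 = f(L/D)V²/2g = 4.841 m
Series → Q common, losses add: H = Σh = 5.733 m

H ≈ 5.73 m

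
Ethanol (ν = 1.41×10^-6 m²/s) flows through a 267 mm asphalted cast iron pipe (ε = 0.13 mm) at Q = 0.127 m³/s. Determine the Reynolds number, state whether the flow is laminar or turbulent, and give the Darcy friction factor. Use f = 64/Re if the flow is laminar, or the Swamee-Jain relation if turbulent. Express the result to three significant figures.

V = 4Q/(πD²) = 2.268 m/s
Re = VD/ν = 2.268·0.267/1.41×10^-6 = 4.30×10^5
Re > 4000 → turbulent; ε/D = 4.87×10^-4
Swamee-Jain: f = 0.01784

Re ≈ 4.30×10^5; turbulent; f ≈ 0.0178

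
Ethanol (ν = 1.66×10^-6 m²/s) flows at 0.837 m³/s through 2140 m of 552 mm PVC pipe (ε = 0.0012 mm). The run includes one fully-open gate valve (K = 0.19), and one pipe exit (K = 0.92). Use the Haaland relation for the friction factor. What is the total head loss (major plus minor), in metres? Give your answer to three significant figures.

H_L ≈ 28.1 m

V = 4Q/(πD²) = 3.497 m/s; V²/2g = 0.6235 m
Re = 1.16×10^6, ε/D = 2.17×10^-6 → f = 0.01134 (Haaland)
Major: h_f = f(L/D)·V²/2g = 0.01134·3877·0.6235 = 27.40 m
Minor: ΣK = 1.11; h_m = ΣK·V²/2g = 0.6921 m
Total H_L = 27.40 + 0.6921 = 28.09 m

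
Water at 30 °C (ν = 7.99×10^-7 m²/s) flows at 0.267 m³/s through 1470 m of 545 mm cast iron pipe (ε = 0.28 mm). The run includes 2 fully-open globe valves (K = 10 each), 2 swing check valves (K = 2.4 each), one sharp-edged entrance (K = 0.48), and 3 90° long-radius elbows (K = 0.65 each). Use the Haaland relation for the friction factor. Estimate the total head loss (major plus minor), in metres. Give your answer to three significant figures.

H_L ≈ 4.95 m

V = 4Q/(πD²) = 1.145 m/s; V²/2g = 0.06677 m
Re = 7.81×10^5, ε/D = 5.14×10^-4 → f = 0.01738 (Haaland)
Major: h_f = f(L/D)·V²/2g = 0.01738·2697·0.06677 = 3.130 m
Minor: ΣK = 27.2; h_m = ΣK·V²/2g = 1.818 m
Total H_L = 3.130 + 1.818 = 4.948 m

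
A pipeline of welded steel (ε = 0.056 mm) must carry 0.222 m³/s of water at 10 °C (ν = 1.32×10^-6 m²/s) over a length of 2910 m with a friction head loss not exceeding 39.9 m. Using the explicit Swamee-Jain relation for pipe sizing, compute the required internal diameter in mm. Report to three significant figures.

Swamee-Jain (Type III): D = 0.66·[ε^1.25·(LQ²/(gh_f))^4.75 + ν·Q^9.4·(L/(gh_f))^5.2]^0.04
LQ²/(gh_f) = 0.3664; L/(gh_f) = 7.434
Term 1 = ε^1.25·(…)^4.75 = 4.11×10^-8; Term 2 = ν·Q^9.4·(…)^5.2 = 3.21×10^-8
D = 0.66·(4.11×10^-8 + 3.21×10^-8)^0.04 = 0.3421 m = 342 mm
Check: V = 2.42 m/s, Re = 6.26×10^5, f = 0.01486, h_f = 37.6 m ≈ 39.9 m ✓

D ≈ 342 mm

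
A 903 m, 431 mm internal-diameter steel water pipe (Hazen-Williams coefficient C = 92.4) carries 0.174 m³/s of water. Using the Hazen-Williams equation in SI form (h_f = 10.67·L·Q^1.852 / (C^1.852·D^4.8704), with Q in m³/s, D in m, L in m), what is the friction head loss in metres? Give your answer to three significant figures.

h_f = 10.67·903·0.174^1.852 / (92.4^1.852·0.431^4.8704) = 5.214 m

h_f ≈ 5.21 m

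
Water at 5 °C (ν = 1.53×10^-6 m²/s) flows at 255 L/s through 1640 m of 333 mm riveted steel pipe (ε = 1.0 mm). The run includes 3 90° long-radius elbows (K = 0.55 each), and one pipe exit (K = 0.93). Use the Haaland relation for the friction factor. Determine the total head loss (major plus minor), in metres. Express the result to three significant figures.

V = 4Q/(πD²) = 2.928 m/s; V²/2g = 0.4369 m
Re = 6.37×10^5, ε/D = 0.00300 → f = 0.02642 (Haaland)
Major: h_f = f(L/D)·V²/2g = 0.02642·4925·0.4369 = 56.85 m
Minor: ΣK = 2.58; h_m = ΣK·V²/2g = 1.127 m
Total H_L = 56.85 + 1.127 = 57.97 m

H_L ≈ 58.0 m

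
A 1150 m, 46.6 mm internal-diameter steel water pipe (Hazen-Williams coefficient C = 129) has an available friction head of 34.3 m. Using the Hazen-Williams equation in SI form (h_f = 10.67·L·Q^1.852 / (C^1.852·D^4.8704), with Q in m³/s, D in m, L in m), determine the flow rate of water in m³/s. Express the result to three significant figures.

Rearranging: Q = [h_f·C^1.852·D^4.8704 / (10.67·L)]^(1/1.852)
Q = [34.3·129^1.852·0.0466^4.8704 / (10.67·1150)]^0.540 = 0.001698 m³/s

Q ≈ 0.00170 m³/s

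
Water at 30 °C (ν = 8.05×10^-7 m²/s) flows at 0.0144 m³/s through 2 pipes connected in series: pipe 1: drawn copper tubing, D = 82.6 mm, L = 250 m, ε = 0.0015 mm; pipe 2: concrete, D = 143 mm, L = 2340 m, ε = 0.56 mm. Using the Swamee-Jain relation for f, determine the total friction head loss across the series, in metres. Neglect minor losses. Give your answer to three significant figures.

H ≈ 36.0 m

Pipe 1: V = 2.687 m/s, Re = 2.76×10^5, ε/D = 1.82×10^-5, f = 0.01481, h_1 = f(L/D)V²/2g = 16.49 m
Pipe 2: V = 0.8966 m/s, Re = 1.59×10^5, ε/D = 0.00392, f = 0.02914, h_2 = f(L/D)V²/2g = 19.54 m
Series → Q common, losses add: H = Σh = 36.03 m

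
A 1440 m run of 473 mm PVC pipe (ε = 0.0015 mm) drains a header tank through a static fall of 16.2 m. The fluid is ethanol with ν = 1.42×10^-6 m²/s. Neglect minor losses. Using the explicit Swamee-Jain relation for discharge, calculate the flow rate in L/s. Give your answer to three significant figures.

Q ≈ 524 L/s

Swamee-Jain (Type II): Q = -0.965·√(gD⁵h_f/L)·ln[ε/(3.7D) + √(3.17ν²L/(gD³h_f))]
√(gD⁵h_f/L) = √(9.81·0.473⁵·16.2/1440) = 0.05112
ε/(3.7D) = 8.57×10^-7; √(3.17ν²L/(gD³h_f)) = 2.34×10^-5
Q = -0.965·0.05112·ln(2.425×10^-5) = 0.5242 m³/s
Check: V = 2.98 m/s, Re = 9.94×10^5, f = 0.01170, h_f = 16.2 m ≈ 16.2 m ✓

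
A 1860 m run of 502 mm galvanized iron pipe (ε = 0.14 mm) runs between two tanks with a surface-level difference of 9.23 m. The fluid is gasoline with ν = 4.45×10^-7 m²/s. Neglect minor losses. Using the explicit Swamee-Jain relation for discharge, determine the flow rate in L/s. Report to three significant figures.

Q ≈ 356 L/s

Swamee-Jain (Type II): Q = -0.965·√(gD⁵h_f/L)·ln[ε/(3.7D) + √(3.17ν²L/(gD³h_f))]
√(gD⁵h_f/L) = √(9.81·0.502⁵·9.23/1860) = 0.03939
ε/(3.7D) = 7.54×10^-5; √(3.17ν²L/(gD³h_f)) = 1.01×10^-5
Q = -0.965·0.03939·ln(8.547×10^-5) = 0.3561 m³/s
Check: V = 1.80 m/s, Re = 2.03×10^6, f = 0.01518, h_f = 9.28 m ≈ 9.23 m ✓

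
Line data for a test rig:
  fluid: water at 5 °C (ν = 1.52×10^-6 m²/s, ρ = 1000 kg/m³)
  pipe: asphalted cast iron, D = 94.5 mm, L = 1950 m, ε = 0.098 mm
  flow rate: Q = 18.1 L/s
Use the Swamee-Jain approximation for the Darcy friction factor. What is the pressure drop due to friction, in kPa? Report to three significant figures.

V = 4Q/(πD²) = 4·0.0181/(π·0.0945²) = 2.581 m/s
Re = VD/ν = 2.581·0.0945/1.52×10^-6 = 1.60×10^5 → turbulent
ε/D = 0.098/94.5 = 0.00104
Swamee-Jain: f = 0.02164
h_f = f(L/D)V²/(2g) = 0.02164·(1950/0.0945)·2.581²/(2·9.81) = 151.5 m
Δp = ρg·h_f = 1000·9.81·151.5 = 1487 kPa

Δp ≈ 1490 kPa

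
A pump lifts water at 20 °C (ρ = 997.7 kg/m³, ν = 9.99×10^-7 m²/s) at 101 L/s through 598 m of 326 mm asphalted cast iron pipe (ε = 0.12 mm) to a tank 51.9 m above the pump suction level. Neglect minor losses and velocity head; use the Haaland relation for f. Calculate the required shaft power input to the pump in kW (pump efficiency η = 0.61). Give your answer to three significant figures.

V = 4Q/(πD²) = 1.210 m/s; Re = 3.95×10^5; ε/D = 3.68×10^-4; f = 0.01692
h_f = f(L/D)V²/2g = 2.316 m
Total head H = z + h_f = 51.9 + 2.316 = 54.22 m
P_hyd = ρgQH = 997.7·9.81·0.101·54.22 = 53.59 kW
P_shaft = P_hyd/η = 53.59/0.61 = 87.86 kW

P_shaft ≈ 87.9 kW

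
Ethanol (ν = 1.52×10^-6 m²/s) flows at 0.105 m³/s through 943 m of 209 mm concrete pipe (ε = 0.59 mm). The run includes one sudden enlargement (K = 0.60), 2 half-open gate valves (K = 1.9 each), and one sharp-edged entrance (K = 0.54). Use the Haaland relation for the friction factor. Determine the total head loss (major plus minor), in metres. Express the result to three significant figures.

H_L ≈ 58.5 m

V = 4Q/(πD²) = 3.061 m/s; V²/2g = 0.4774 m
Re = 4.21×10^5, ε/D = 0.00282 → f = 0.02608 (Haaland)
Major: h_f = f(L/D)·V²/2g = 0.02608·4512·0.4774 = 56.17 m
Minor: ΣK = 4.94; h_m = ΣK·V²/2g = 2.359 m
Total H_L = 56.17 + 2.359 = 58.53 m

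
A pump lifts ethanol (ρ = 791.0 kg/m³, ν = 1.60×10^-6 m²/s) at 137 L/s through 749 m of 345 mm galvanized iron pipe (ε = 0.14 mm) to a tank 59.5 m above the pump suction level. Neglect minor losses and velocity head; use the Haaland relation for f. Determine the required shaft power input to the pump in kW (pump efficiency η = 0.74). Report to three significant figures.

V = 4Q/(πD²) = 1.466 m/s; Re = 3.16×10^5; ε/D = 4.06×10^-4; f = 0.01744
h_f = f(L/D)V²/2g = 4.144 m
Total head H = z + h_f = 59.5 + 4.144 = 63.64 m
P_hyd = ρgQH = 791.0·9.81·0.137·63.64 = 67.66 kW
P_shaft = P_hyd/η = 67.66/0.74 = 91.43 kW

P_shaft ≈ 91.4 kW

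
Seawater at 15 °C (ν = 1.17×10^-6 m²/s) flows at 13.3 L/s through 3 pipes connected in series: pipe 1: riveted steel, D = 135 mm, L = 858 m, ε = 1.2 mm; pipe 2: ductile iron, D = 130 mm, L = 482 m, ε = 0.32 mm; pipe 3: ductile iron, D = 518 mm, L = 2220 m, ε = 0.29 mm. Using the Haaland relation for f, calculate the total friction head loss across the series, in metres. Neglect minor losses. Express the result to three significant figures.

H ≈ 15.3 m

Pipe 1: V = 0.9292 m/s, Re = 1.07×10^5, ε/D = 0.00889, f = 0.03707, h_1 = f(L/D)V²/2g = 10.37 m
Pipe 2: V = 1.002 m/s, Re = 1.11×10^5, ε/D = 0.00246, f = 0.02602, h_2 = f(L/D)V²/2g = 4.936 m
Pipe 3: V = 0.06311 m/s, Re = 2.79×10^4, ε/D = 5.60×10^-4, f = 0.02496, h_3 = f(L/D)V²/2g = 0.02172 m
Series → Q common, losses add: H = Σh = 15.33 m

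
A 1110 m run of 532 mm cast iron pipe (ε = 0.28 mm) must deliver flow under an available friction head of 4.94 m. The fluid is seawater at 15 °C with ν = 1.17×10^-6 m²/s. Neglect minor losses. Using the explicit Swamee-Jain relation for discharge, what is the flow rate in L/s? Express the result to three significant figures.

Q ≈ 362 L/s

Swamee-Jain (Type II): Q = -0.965·√(gD⁵h_f/L)·ln[ε/(3.7D) + √(3.17ν²L/(gD³h_f))]
√(gD⁵h_f/L) = √(9.81·0.532⁵·4.94/1110) = 0.04313
ε/(3.7D) = 1.42×10^-4; √(3.17ν²L/(gD³h_f)) = 2.57×10^-5
Q = -0.965·0.04313·ln(1.679×10^-4) = 0.3618 m³/s
Check: V = 1.63 m/s, Re = 7.40×10^5, f = 0.01765, h_f = 4.97 m ≈ 4.94 m ✓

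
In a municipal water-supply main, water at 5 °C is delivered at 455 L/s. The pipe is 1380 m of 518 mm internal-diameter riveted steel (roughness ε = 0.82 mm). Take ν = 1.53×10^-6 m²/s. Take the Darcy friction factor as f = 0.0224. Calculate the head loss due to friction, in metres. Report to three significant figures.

V = 4Q/(πD²) = 4·0.455/(π·0.518²) = 2.159 m/s
h_f = f(L/D)V²/(2g) = 0.02240·(1380/0.518)·2.159²/(2·9.81) = 14.18 m

h_f ≈ 14.2 m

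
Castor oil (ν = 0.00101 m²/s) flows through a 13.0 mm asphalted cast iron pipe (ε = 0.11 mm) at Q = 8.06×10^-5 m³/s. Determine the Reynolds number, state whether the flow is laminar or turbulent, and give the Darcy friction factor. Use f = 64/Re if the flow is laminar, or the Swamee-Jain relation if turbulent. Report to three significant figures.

Re ≈ 7.82; laminar; f = 64/Re ≈ 8.19

V = 4Q/(πD²) = 0.6072 m/s
Re = VD/ν = 0.6072·0.0130/0.00101 = 7.82
Re < 2300 → laminar → f = 64/Re = 8.188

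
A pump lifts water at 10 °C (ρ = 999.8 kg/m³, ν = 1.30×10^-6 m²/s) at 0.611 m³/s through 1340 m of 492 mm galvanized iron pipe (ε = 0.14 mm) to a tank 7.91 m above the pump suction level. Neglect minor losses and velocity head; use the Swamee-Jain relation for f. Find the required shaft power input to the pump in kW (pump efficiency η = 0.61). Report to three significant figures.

P_shaft ≈ 296 kW

V = 4Q/(πD²) = 3.214 m/s; Re = 1.22×10^6; ε/D = 2.85×10^-4; f = 0.01549
h_f = f(L/D)V²/2g = 22.21 m
Total head H = z + h_f = 7.91 + 22.21 = 30.12 m
P_hyd = ρgQH = 999.8·9.81·0.611·30.12 = 180.5 kW
P_shaft = P_hyd/η = 180.5/0.61 = 295.9 kW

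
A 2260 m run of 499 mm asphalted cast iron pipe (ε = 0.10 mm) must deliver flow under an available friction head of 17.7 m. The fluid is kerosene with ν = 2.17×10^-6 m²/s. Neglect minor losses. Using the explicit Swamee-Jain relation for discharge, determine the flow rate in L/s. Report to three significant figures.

Q ≈ 436 L/s

Swamee-Jain (Type II): Q = -0.965·√(gD⁵h_f/L)·ln[ε/(3.7D) + √(3.17ν²L/(gD³h_f))]
√(gD⁵h_f/L) = √(9.81·0.499⁵·17.7/2260) = 0.04875
ε/(3.7D) = 5.42×10^-5; √(3.17ν²L/(gD³h_f)) = 3.95×10^-5
Q = -0.965·0.04875·ln(9.371×10^-5) = 0.4364 m³/s
Check: V = 2.23 m/s, Re = 5.13×10^5, f = 0.01548, h_f = 17.8 m ≈ 17.7 m ✓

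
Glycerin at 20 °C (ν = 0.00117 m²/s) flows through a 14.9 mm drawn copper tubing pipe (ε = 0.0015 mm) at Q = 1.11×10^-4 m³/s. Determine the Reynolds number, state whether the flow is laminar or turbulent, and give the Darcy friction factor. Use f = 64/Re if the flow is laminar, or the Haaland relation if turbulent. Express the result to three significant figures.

V = 4Q/(πD²) = 0.6366 m/s
Re = VD/ν = 0.6366·0.0149/0.00117 = 8.11
Re < 2300 → laminar → f = 64/Re = 7.894

Re ≈ 8.11; laminar; f = 64/Re ≈ 7.89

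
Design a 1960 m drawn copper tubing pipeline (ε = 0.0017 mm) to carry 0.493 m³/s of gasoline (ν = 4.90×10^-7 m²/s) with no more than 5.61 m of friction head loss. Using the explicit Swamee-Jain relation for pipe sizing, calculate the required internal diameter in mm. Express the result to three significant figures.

D ≈ 595 mm

Swamee-Jain (Type III): D = 0.66·[ε^1.25·(LQ²/(gh_f))^4.75 + ν·Q^9.4·(L/(gh_f))^5.2]^0.04
LQ²/(gh_f) = 8.656; L/(gh_f) = 35.61
Term 1 = ε^1.25·(…)^4.75 = 0.00174; Term 2 = ν·Q^9.4·(…)^5.2 = 0.0744
D = 0.66·(0.00174 + 0.0744)^0.04 = 0.5954 m = 595 mm
Check: V = 1.77 m/s, Re = 2.15×10^6, f = 0.01036, h_f = 5.45 m ≈ 5.61 m ✓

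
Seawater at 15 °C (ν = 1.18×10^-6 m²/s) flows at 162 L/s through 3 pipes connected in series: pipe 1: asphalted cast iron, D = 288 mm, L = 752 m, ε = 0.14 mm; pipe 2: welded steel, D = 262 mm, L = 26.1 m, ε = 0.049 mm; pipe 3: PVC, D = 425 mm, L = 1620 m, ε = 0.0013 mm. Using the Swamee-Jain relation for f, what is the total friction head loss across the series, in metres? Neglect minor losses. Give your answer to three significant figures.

Pipe 1: V = 2.487 m/s, Re = 6.07×10^5, ε/D = 4.86×10^-4, f = 0.01753, h_1 = f(L/D)V²/2g = 14.42 m
Pipe 2: V = 3.005 m/s, Re = 6.67×10^5, ε/D = 1.87×10^-4, f = 0.01503, h_2 = f(L/D)V²/2g = 0.6890 m
Pipe 3: V = 1.142 m/s, Re = 4.11×10^5, ε/D = 3.06×10^-6, f = 0.01360, h_3 = f(L/D)V²/2g = 3.447 m
Series → Q common, losses add: H = Σh = 18.56 m

H ≈ 18.6 m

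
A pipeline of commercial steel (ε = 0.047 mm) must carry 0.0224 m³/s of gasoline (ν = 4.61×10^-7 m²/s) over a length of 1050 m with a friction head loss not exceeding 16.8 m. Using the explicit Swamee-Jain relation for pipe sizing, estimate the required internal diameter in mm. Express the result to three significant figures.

Swamee-Jain (Type III): D = 0.66·[ε^1.25·(LQ²/(gh_f))^4.75 + ν·Q^9.4·(L/(gh_f))^5.2]^0.04
LQ²/(gh_f) = 0.003197; L/(gh_f) = 6.371
Term 1 = ε^1.25·(…)^4.75 = 5.46×10^-18; Term 2 = ν·Q^9.4·(…)^5.2 = 2.18×10^-18
D = 0.66·(5.46×10^-18 + 2.18×10^-18)^0.04 = 0.1364 m = 136 mm
Check: V = 1.53 m/s, Re = 4.54×10^5, f = 0.01682, h_f = 15.5 m ≈ 16.8 m ✓

D ≈ 136 mm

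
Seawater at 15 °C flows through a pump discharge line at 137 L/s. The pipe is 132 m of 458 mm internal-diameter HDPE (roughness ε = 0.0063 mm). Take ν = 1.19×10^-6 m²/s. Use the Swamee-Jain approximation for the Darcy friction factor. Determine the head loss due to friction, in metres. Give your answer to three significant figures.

V = 4Q/(πD²) = 4·0.137/(π·0.458²) = 0.8316 m/s
Re = VD/ν = 0.8316·0.458/1.19×10^-6 = 3.20×10^5 → turbulent
ε/D = 0.0063/458 = 1.38×10^-5
Swamee-Jain: f = 0.01437
h_f = f(L/D)V²/(2g) = 0.01437·(132/0.458)·0.8316²/(2·9.81) = 0.1460 m

h_f ≈ 0.146 m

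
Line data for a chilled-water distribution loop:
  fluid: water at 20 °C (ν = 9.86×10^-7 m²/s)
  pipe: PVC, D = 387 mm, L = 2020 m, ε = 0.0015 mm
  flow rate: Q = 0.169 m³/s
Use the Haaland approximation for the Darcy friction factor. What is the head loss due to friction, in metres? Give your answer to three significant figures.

V = 4Q/(πD²) = 4·0.169/(π·0.387²) = 1.437 m/s
Re = VD/ν = 1.437·0.387/9.86×10^-7 = 5.64×10^5 → turbulent
ε/D = 0.0015/387 = 3.88×10^-6
Haaland: f = 0.01283
h_f = f(L/D)V²/(2g) = 0.01283·(2020/0.387)·1.437²/(2·9.81) = 7.047 m

h_f ≈ 7.05 m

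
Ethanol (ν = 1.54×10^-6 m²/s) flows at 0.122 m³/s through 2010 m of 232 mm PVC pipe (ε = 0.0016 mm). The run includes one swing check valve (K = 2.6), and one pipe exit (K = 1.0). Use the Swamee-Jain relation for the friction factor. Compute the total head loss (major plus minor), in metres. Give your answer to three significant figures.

H_L ≈ 51.3 m

V = 4Q/(πD²) = 2.886 m/s; V²/2g = 0.4245 m
Re = 4.35×10^5, ε/D = 6.90×10^-6 → f = 0.01353 (Swamee-Jain)
Major: h_f = f(L/D)·V²/2g = 0.01353·8664·0.4245 = 49.75 m
Minor: ΣK = 3.60; h_m = ΣK·V²/2g = 1.528 m
Total H_L = 49.75 + 1.528 = 51.28 m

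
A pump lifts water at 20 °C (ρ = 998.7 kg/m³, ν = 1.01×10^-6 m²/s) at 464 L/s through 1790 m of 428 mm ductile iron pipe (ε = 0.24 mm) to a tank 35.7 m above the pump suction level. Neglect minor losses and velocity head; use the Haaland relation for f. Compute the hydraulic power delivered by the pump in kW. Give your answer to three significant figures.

V = 4Q/(πD²) = 3.225 m/s; Re = 1.37×10^6; ε/D = 5.61×10^-4; f = 0.01747
h_f = f(L/D)V²/2g = 38.74 m
Total head H = z + h_f = 35.7 + 38.74 = 74.44 m
P_hyd = ρgQH = 998.7·9.81·0.464·74.44 = 338.4 kW

P_hyd ≈ 338 kW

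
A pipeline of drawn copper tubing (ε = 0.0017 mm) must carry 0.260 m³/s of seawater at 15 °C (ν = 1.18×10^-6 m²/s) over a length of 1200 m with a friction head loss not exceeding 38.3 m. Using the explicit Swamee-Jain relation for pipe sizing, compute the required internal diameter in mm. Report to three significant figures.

D ≈ 294 mm

Swamee-Jain (Type III): D = 0.66·[ε^1.25·(LQ²/(gh_f))^4.75 + ν·Q^9.4·(L/(gh_f))^5.2]^0.04
LQ²/(gh_f) = 0.2159; L/(gh_f) = 3.194
Term 1 = ε^1.25·(…)^4.75 = 4.22×10^-11; Term 2 = ν·Q^9.4·(…)^5.2 = 1.57×10^-9
D = 0.66·(4.22×10^-11 + 1.57×10^-9)^0.04 = 0.2936 m = 294 mm
Check: V = 3.84 m/s, Re = 9.55×10^5, f = 0.01184, h_f = 36.3 m ≈ 38.3 m ✓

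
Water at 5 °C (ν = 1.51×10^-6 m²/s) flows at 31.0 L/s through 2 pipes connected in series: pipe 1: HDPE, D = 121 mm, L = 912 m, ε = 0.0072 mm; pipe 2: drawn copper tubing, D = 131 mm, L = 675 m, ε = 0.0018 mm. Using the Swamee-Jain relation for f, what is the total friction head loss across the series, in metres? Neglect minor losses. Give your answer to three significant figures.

Pipe 1: V = 2.696 m/s, Re = 2.16×10^5, ε/D = 5.95×10^-5, f = 0.01585, h_1 = f(L/D)V²/2g = 44.26 m
Pipe 2: V = 2.300 m/s, Re = 2.00×10^5, ε/D = 1.37×10^-5, f = 0.01567, h_2 = f(L/D)V²/2g = 21.76 m
Series → Q common, losses add: H = Σh = 66.02 m

H ≈ 66.0 m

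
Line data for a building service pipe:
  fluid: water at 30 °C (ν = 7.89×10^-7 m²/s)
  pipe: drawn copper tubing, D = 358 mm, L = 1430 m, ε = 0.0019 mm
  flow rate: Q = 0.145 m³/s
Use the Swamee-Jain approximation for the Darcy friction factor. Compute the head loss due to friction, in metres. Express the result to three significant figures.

h_f ≈ 5.32 m

V = 4Q/(πD²) = 4·0.145/(π·0.358²) = 1.440 m/s
Re = VD/ν = 1.440·0.358/7.89×10^-7 = 6.54×10^5 → turbulent
ε/D = 0.0019/358 = 5.31×10^-6
Swamee-Jain: f = 0.01259
h_f = f(L/D)V²/(2g) = 0.01259·(1430/0.358)·1.440²/(2·9.81) = 5.317 m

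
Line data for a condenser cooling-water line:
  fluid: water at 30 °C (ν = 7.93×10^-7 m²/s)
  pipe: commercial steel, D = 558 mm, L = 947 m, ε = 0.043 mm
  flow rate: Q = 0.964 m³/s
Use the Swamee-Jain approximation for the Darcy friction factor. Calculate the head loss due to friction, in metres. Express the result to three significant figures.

V = 4Q/(πD²) = 4·0.964/(π·0.558²) = 3.942 m/s
Re = VD/ν = 3.942·0.558/7.93×10^-7 = 2.77×10^6 → turbulent
ε/D = 0.043/558 = 7.71×10^-5
Swamee-Jain: f = 0.01222
h_f = f(L/D)V²/(2g) = 0.01222·(947/0.558)·3.942²/(2·9.81) = 16.42 m

h_f ≈ 16.4 m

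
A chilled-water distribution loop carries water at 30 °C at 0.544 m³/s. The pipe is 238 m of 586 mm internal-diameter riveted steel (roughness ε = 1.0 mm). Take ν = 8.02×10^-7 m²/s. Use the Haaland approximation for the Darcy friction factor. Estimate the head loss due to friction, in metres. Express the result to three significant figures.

h_f ≈ 1.91 m

V = 4Q/(πD²) = 4·0.544/(π·0.586²) = 2.017 m/s
Re = VD/ν = 2.017·0.586/8.02×10^-7 = 1.47×10^6 → turbulent
ε/D = 1.0/586 = 0.00171
Haaland: f = 0.02263
h_f = f(L/D)V²/(2g) = 0.02263·(238/0.586)·2.017²/(2·9.81) = 1.906 m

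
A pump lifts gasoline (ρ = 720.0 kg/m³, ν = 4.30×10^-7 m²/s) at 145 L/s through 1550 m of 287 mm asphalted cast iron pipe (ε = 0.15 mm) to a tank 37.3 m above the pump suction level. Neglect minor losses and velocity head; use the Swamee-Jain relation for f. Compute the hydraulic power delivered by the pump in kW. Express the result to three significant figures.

V = 4Q/(πD²) = 2.241 m/s; Re = 1.50×10^6; ε/D = 5.23×10^-4; f = 0.01728
h_f = f(L/D)V²/2g = 23.90 m
Total head H = z + h_f = 37.3 + 23.90 = 61.20 m
P_hyd = ρgQH = 720.0·9.81·0.145·61.20 = 62.67 kW

P_hyd ≈ 62.7 kW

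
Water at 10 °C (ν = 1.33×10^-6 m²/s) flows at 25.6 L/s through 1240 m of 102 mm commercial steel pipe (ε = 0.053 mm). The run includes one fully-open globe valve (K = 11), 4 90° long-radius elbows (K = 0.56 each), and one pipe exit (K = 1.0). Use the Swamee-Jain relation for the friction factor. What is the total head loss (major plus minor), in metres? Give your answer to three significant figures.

V = 4Q/(πD²) = 3.133 m/s; V²/2g = 0.5003 m
Re = 2.40×10^5, ε/D = 5.20×10^-4 → f = 0.01875 (Swamee-Jain)
Major: h_f = f(L/D)·V²/2g = 0.01875·12157·0.5003 = 114.0 m
Minor: ΣK = 14.2; h_m = ΣK·V²/2g = 7.124 m
Total H_L = 114.0 + 7.124 = 121.1 m

H_L ≈ 121 m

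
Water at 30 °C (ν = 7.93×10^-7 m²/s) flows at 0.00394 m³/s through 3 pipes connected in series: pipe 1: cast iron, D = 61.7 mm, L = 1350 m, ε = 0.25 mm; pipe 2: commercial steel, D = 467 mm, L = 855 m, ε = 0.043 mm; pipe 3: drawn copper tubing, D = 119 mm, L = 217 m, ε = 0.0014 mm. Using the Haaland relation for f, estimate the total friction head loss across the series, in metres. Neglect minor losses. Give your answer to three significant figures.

H ≈ 57.4 m

Pipe 1: V = 1.318 m/s, Re = 1.03×10^5, ε/D = 0.00405, f = 0.02953, h_1 = f(L/D)V²/2g = 57.18 m
Pipe 2: V = 0.02300 m/s, Re = 1.35×10^4, ε/D = 9.21×10^-5, f = 0.02858, h_2 = f(L/D)V²/2g = 0.001411 m
Pipe 3: V = 0.3543 m/s, Re = 5.32×10^4, ε/D = 1.18×10^-5, f = 0.02046, h_3 = f(L/D)V²/2g = 0.2386 m
Series → Q common, losses add: H = Σh = 57.42 m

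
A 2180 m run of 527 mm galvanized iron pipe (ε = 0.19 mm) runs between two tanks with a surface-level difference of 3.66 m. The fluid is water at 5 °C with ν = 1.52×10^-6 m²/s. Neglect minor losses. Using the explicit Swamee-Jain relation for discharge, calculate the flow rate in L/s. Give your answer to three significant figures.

Swamee-Jain (Type II): Q = -0.965·√(gD⁵h_f/L)·ln[ε/(3.7D) + √(3.17ν²L/(gD³h_f))]
√(gD⁵h_f/L) = √(9.81·0.527⁵·3.66/2180) = 0.02587
ε/(3.7D) = 9.74×10^-5; √(3.17ν²L/(gD³h_f)) = 5.51×10^-5
Q = -0.965·0.02587·ln(1.526×10^-4) = 0.2194 m³/s
Check: V = 1.01 m/s, Re = 3.49×10^5, f = 0.01726, h_f = 3.68 m ≈ 3.66 m ✓

Q ≈ 219 L/s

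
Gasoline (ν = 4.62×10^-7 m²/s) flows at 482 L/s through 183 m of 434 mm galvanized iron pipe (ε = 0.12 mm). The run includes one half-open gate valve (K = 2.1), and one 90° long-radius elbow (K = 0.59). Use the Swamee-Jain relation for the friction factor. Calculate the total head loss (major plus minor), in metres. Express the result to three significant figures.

V = 4Q/(πD²) = 3.258 m/s; V²/2g = 0.5411 m
Re = 3.06×10^6, ε/D = 2.76×10^-4 → f = 0.01501 (Swamee-Jain)
Major: h_f = f(L/D)·V²/2g = 0.01501·421.7·0.5411 = 3.426 m
Minor: ΣK = 2.69; h_m = ΣK·V²/2g = 1.455 m
Total H_L = 3.426 + 1.455 = 4.881 m

H_L ≈ 4.88 m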